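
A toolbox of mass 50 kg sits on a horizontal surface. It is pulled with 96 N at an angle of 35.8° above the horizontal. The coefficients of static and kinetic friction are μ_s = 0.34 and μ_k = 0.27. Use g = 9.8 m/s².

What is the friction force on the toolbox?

N = m g − P sin α = 490 − 96×sin 35.8° = 433.8 N.
Horizontally, friction must balance P cos α = 77.86 N.
μ_s N = 0.34 × 433.8 = 147.5 N.
Since 77.86 N does not exceed the limit, the toolbox stays at rest and f = 77.9 N.

f ≈ 77.9 N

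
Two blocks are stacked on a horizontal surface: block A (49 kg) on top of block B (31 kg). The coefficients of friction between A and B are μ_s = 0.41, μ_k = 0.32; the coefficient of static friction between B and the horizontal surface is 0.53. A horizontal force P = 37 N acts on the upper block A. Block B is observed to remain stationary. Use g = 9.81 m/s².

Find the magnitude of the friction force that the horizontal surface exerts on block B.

The normal force B exerts on A is simply A's weight, N₁ = 480.7 N.
So the A–B interface can sustain at most μ_s N₁ = 197.1 N of static friction.
P = 37 N is within that limit, so A and B move together (both at rest); the A–B friction is simply f₁ = P = 37 N.
By Newton's third law B feels 37 N forward from A. With B stationary, the floor's static friction on B balances it: f₂ = 37 N (well within μ_s(m_A+m_B)g = 415.9 N).

f ≈ 37 N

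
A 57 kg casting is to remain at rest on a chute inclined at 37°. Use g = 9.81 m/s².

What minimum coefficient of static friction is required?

μ_s,min ≈ 0.754

At the slip threshold m g sin θ = μ_s m g cos θ, so μ_s,min = tan θ.
μ_s,min = tan 37° = 0.754.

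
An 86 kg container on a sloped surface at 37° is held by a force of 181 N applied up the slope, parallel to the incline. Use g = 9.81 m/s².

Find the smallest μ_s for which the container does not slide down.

N = m g cos θ = 673.8 N.
Friction must make up the shortfall along the incline: f = m g sin θ − P = 507.7 − 181 = 326.7 N.
At the threshold f = μ_s N, so μ_s,min = 326.7/673.8 = 0.485.

μ_s,min ≈ 0.485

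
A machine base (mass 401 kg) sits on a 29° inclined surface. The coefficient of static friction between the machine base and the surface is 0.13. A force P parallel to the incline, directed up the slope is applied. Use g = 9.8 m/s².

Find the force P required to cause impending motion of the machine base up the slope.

At impending motion up the slope, friction acts down-slope at its limit: f = μ_s N.
P is parallel to the surface, so N = m g cos θ = 3440 N.
Along the incline: P = m g sin θ + μ_s N = 1910 + 0.13×3440 = 2350 N.

P ≈ 2350 N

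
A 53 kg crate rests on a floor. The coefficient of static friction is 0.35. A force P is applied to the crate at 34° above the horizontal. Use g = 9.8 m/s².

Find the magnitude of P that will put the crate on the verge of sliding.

P ≈ 177 N

N = m g − P sin α (the pull lifts the crate).
At impending slip, P cos α = μ_s N = μ_s (m g − P sin α).
Solving: P (cos α + μ_s sin α) = μ_s m g → P = 0.35×519/(cos 34° + 0.35 sin 34°) = 182/1.025 = 177 N.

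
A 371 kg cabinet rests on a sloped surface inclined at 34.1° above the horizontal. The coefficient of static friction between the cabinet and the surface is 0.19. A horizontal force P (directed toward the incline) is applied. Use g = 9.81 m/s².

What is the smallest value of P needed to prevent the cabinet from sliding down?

The cabinet tends to slide down (tan θ > μ_s), so at the point of impending slip friction acts up-slope at its limit: f = μ_s N.
Perpendicular to the incline: N = m g cos θ + P sin θ.
Along the incline: P cos θ + μ_s N = m g sin θ, i.e. P cos θ + μ_s (m g cos θ + P sin θ) = m g sin θ.
Solving, P (cos θ + μ_s sin θ) = m g (sin θ − μ_s cos θ), so P = 3640×0.4033/0.9346 = 1570 N.

P_min ≈ 1570 N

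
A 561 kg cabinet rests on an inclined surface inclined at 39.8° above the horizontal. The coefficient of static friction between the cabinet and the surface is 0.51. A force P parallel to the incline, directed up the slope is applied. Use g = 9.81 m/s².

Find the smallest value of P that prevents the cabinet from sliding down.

The cabinet tends to slide down (tan θ > μ_s), so at the point of impending slip friction acts up-slope at its limit: f = μ_s N.
P is parallel to the surface, so N = m g cos θ = 4230 N.
Along the incline: P + μ_s N = m g sin θ, so P = 3520 − 0.51×4230 = 1370 N.

P_min ≈ 1370 N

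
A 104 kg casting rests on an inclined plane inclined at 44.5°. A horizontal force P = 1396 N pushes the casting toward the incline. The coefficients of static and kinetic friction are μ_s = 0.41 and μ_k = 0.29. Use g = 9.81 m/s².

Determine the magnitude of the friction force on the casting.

Normal direction: N = m g cos θ + P sin θ = 1706 N.
Along the incline, the net driving force (taking up-slope positive) is P cos θ − m g sin θ = 995.7 − 715.1 = 280.6 N, so equilibrium requires friction f = -280.6 N (down-slope).
The limit of static friction is μ_s N = 699.5 N.
Since 280.6 N is within the 699.5 N limit, the casting stays put and friction is exactly 281 N.

f ≈ 281 N (down the incline)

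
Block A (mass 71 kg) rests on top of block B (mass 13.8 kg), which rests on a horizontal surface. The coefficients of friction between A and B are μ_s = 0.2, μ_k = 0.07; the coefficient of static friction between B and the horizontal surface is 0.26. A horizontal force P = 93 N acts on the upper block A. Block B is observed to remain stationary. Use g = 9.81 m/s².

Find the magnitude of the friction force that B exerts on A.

Between the blocks, N₁ = m_A g = 696.5 N.
Maximum static friction on A from B: μ_s N₁ = 0.2×696.5 = 139.3 N.
P = 93 N is within that limit, so A and B move together (both at rest); the A–B friction is simply f₁ = P = 93 N.
B experiences an equal 93 N forward from A (third law). B is in equilibrium, so the floor supplies f₂ = 93 N of static friction (limit μ_s(m_A+m_B)g = 216.3 N, not exceeded).

f ≈ 93 N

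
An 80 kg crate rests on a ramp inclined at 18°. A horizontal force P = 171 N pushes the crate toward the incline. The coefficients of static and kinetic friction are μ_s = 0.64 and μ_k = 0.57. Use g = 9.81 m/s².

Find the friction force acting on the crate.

f ≈ 79.9 N (up the incline)

Normal direction: N = m g cos θ + P sin θ = 799.2 N.
Along the incline, the net driving force (taking up-slope positive) is P cos θ − m g sin θ = 162.6 − 242.5 = -79.89 N, so equilibrium requires friction f = 79.89 N (up-slope).
Maximum static friction: μ_s N = 0.64 × 799.2 = 511.5 N.
|f_req| = 79.89 ≤ 511.5 N → the crate is in equilibrium; friction equals the required value.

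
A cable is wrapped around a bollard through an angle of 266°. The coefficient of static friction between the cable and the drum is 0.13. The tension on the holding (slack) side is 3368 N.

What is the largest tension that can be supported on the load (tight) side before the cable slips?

T_max ≈ 6160 N

At impending slip the capstan equation gives T₂/T₁ = e^{μβ} with β in radians.
β = 266° × π/180 = 4.643 rad.
e^{μβ} = e^{0.13×4.643} = 1.829.
T₂ = T₁ · e^{μβ} = 3368 × 1.829 = 6160 N.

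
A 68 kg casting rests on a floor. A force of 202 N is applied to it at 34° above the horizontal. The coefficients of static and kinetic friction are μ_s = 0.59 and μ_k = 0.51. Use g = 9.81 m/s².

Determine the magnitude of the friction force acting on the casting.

Vertical equilibrium gives N = m g − P sin α = 554.1 N.
The horizontal driving force is P cos α = 167.5 N, so equilibrium needs friction f = 167.5 N.
The static-friction limit is μ_s N = 326.9 N.
167.5 ≤ 326.9 N → static; friction equals the required 167 N.

f ≈ 167 N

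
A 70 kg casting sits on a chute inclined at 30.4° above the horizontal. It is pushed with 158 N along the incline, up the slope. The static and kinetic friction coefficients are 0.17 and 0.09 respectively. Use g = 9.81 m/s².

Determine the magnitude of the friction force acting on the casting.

f ≈ 53.3 N (up the incline)

The normal reaction is N = m g cos θ = 592.3 N.
Parallel to the incline, ΣF = 0 gives f = m g sin θ − P = 347.5 − 158 = 189.5 N (up-slope positive).
The static-friction ceiling is μ_s N = 0.17 × 592.3 = 100.7 N.
Since |189.5| > 100.7 N, static friction cannot hold it; the casting slides down the incline and kinetic friction applies: f = μ_k N = 0.09 × 592.3 = 53.3 N.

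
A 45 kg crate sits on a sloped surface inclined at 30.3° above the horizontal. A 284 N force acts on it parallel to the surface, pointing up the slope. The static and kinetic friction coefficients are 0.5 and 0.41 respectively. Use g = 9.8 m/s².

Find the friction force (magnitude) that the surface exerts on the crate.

The normal reaction is N = m g cos θ = 380.8 N.
The friction needed for equilibrium is m g sin θ − P = 222.5 − 284 = -61.5 N, measured positive up-slope.
The static-friction ceiling is μ_s N = 0.5 × 380.8 = 190.4 N.
Since |-61.5| ≤ 190.4 N, the crate remains in static equilibrium and friction takes exactly the required value.

f ≈ 61.5 N (down the incline)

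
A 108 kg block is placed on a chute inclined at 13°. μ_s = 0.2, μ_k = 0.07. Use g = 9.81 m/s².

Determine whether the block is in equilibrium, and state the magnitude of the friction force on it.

f ≈ 72.3 N

N = m g cos θ = 1030 N.
Down-slope weight component: m g sin θ = 238 N.
μ_s N = 206 N.
238 > 206 N, so it slides; kinetic friction f = μ_k N = 0.07×1030 = 72.3 N.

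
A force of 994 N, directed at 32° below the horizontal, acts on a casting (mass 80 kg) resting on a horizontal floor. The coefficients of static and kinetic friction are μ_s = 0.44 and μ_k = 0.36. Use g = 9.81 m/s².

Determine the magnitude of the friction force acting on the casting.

f ≈ 472 N

Vertical equilibrium gives N = m g + P sin α = 1312 N.
The horizontal driving force is P cos α = 843 N, so equilibrium needs friction f = 843 N.
μ_s N = 0.44 × 1312 = 577.1 N.
The required friction exceeds μ_s N, so the casting moves and f = μ_k N = 472 N.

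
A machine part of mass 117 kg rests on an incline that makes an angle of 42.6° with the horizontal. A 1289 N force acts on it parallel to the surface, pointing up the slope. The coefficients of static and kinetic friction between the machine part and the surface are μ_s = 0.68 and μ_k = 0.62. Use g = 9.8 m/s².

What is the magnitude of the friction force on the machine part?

f ≈ 513 N (down the incline)

Normal force: N = m g cos θ = 117 × 9.8 × cos 42.6° = 844 N.
For equilibrium along the incline the friction force must supply f = m g sin θ − P = 776.1 − 1289 = -512.9 N (positive meaning up-slope).
Maximum static friction available: μ_s N = 0.68 × 844 = 573.9 N.
Since |-512.9| ≤ 573.9 N, static friction is sufficient; f equals the required value, not μ_s N.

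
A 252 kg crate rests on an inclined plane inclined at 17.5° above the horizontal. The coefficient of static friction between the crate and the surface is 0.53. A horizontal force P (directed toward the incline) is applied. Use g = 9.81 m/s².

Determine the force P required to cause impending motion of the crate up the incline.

At impending motion up the slope, friction acts down-slope at its limit: f = μ_s N.
Perpendicular to the incline: N = m g cos θ + P sin θ.
Along the incline: P cos θ = m g sin θ + μ_s N = m g sin θ + μ_s (m g cos θ + P sin θ).
Solving, P (cos θ − μ_s sin θ) = m g (sin θ + μ_s cos θ), so P = 252×9.81×(sin 17.5° + 0.53 cos 17.5°)/(cos 17.5° − 0.53 sin 17.5°) = 2470×0.8062/0.7943 = 2510 N.

P ≈ 2510 N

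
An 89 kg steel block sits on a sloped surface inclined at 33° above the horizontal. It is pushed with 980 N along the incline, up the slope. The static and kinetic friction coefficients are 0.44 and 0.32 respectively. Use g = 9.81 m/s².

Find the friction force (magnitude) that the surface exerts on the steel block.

f ≈ 234 N (down the incline)

Perpendicular to the surface, N = m g cos θ = 89·9.81·cos 33° = 732.2 N.
The friction needed for equilibrium is m g sin θ − P = 475.5 − 980 = -504.5 N, measured positive up-slope.
The static-friction ceiling is μ_s N = 0.44 × 732.2 = 322.2 N.
Since |-504.5| > 322.2 N, static friction cannot hold it; the steel block slides up the incline and kinetic friction applies: f = μ_k N = 0.32 × 732.2 = 234 N.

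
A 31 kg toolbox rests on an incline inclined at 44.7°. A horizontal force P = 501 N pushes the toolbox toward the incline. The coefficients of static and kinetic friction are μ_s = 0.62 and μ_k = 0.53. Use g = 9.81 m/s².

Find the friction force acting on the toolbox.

f ≈ 142 N (down the incline)

The horizontal push has a component P sin θ into the surface, so N = m g cos θ + P sin θ = 216.2 + 352.4 = 568.6 N.
Parallel to the incline: P cos θ − m g sin θ = 356.1 − 213.9 = 142.2 N; the friction needed to balance this is 142.2 N acting down the slope.
The limit of static friction is μ_s N = 352.5 N.
Since 142.2 N is within the 352.5 N limit, the toolbox stays put and friction is exactly 142 N.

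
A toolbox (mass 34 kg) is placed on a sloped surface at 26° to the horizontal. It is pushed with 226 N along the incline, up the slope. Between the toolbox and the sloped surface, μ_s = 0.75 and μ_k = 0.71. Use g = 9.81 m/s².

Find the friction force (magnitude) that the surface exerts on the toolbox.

Perpendicular to the surface, N = m g cos θ = 34·9.81·cos 26° = 299.8 N.
The friction needed for equilibrium is m g sin θ − P = 146.2 − 226 = -79.79 N, measured positive up-slope.
The static-friction ceiling is μ_s N = 0.75 × 299.8 = 224.8 N.
Since |-79.79| ≤ 224.8 N, no slip — friction simply equals what equilibrium demands.

f ≈ 79.8 N (down the incline)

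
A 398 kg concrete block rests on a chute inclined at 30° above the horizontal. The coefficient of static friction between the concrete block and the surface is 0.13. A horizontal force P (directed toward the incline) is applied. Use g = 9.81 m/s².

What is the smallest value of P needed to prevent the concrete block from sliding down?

P_min ≈ 1620 N

The concrete block tends to slide down (tan θ > μ_s), so at the point of impending slip friction acts up-slope at its limit: f = μ_s N.
Perpendicular to the incline: N = m g cos θ + P sin θ.
Along the incline: P cos θ + μ_s N = m g sin θ, i.e. P cos θ + μ_s (m g cos θ + P sin θ) = m g sin θ.
Solving, P (cos θ + μ_s sin θ) = m g (sin θ − μ_s cos θ), so P = 3900×0.3874/0.931 = 1620 N.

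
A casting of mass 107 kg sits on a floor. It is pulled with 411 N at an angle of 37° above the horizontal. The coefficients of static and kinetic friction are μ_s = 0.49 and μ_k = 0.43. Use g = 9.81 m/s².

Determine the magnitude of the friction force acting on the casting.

Vertical equilibrium gives N = m g − P sin α = 802.3 N.
Horizontally, friction must balance P cos α = 328.2 N.
The static-friction limit is μ_s N = 393.1 N.
Since 328.2 N does not exceed the limit, the casting stays at rest and f = 328 N.

f ≈ 328 N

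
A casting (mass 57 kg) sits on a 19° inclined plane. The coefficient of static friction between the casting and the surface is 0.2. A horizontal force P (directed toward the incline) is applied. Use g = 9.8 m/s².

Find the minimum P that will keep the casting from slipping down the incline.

P_min ≈ 75.4 N

The casting tends to slide down (tan θ > μ_s), so at the point of impending slip friction acts up-slope at its limit: f = μ_s N.
Perpendicular to the incline: N = m g cos θ + P sin θ.
Along the incline: P cos θ + μ_s N = m g sin θ, i.e. P cos θ + μ_s (m g cos θ + P sin θ) = m g sin θ.
Solving, P (cos θ + μ_s sin θ) = m g (sin θ − μ_s cos θ), so P = 559×0.1365/1.011 = 75.4 N.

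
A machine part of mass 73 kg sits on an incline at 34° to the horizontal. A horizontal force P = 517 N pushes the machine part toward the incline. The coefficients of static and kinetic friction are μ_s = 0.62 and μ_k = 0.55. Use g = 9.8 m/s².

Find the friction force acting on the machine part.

The horizontal push has a component P sin θ into the surface, so N = m g cos θ + P sin θ = 593.1 + 289.1 = 882.2 N.
Parallel to the incline: P cos θ − m g sin θ = 428.6 − 400 = 28.57 N; the friction needed to balance this is 28.57 N acting down the slope.
Maximum static friction: μ_s N = 0.62 × 882.2 = 547 N.
|f_req| = 28.57 ≤ 547 N → the machine part is in equilibrium; friction equals the required value.

f ≈ 28.6 N (down the incline)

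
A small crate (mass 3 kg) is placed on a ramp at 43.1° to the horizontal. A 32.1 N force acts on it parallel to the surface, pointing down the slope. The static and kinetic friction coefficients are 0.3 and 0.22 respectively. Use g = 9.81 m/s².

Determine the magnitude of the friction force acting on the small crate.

Normal force: N = m g cos θ = 3 × 9.81 × cos 43.1° = 21.49 N.
For equilibrium along the incline the friction force must supply f = m g sin θ + P = 20.11 + 32.1 = 52.21 N (positive meaning up-slope).
Static friction can supply at most μ_s N = 6.447 N.
|52.21| exceeds 6.447 N, so the small crate slips down-slope; friction is kinetic, f = μ_k N = 0.22×21.49 = 4.73 N.

f ≈ 4.73 N (up the incline)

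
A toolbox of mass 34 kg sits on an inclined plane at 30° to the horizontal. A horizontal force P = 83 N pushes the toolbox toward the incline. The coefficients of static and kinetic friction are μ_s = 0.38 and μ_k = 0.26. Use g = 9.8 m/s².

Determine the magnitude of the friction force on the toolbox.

f ≈ 94.7 N (up the incline)

The horizontal push has a component P sin θ into the surface, so N = m g cos θ + P sin θ = 288.6 + 41.5 = 330.1 N.
Along the incline, the net driving force (taking up-slope positive) is P cos θ − m g sin θ = 71.88 − 166.6 = -94.72 N, so equilibrium requires friction f = 94.72 N (up-slope).
The limit of static friction is μ_s N = 125.4 N.
|f_req| = 94.72 ≤ 125.4 N → the toolbox is in equilibrium; friction equals the required value.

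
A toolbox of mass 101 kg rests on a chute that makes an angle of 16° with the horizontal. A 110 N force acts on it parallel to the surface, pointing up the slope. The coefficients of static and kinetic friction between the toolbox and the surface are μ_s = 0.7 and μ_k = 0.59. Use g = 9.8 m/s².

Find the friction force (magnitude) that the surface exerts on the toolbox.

Perpendicular to the surface, N = m g cos θ = 101·9.8·cos 16° = 951.5 N.
Parallel to the incline, ΣF = 0 gives f = m g sin θ − P = 272.8 − 110 = 162.8 N (up-slope positive).
Static friction can supply at most μ_s N = 666 N.
Since |162.8| ≤ 666 N, no slip — friction simply equals what equilibrium demands.

f ≈ 163 N (up the incline)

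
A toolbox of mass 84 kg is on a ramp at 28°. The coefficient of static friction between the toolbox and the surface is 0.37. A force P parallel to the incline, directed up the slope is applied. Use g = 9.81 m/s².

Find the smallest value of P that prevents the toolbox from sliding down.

The toolbox tends to slide down (tan θ > μ_s), so at the point of impending slip friction acts up-slope at its limit: f = μ_s N.
P is parallel to the surface, so N = m g cos θ = 728 N.
Along the incline: P + μ_s N = m g sin θ, so P = 387 − 0.37×728 = 118 N.

P_min ≈ 118 N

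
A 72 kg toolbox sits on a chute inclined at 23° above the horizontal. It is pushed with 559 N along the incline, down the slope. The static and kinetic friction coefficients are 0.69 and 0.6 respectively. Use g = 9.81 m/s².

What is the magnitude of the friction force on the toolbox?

Perpendicular to the surface, N = m g cos θ = 72·9.81·cos 23° = 650.2 N.
Parallel to the incline, ΣF = 0 gives f = m g sin θ + P = 276 + 559 = 835 N (up-slope positive).
The static-friction ceiling is μ_s N = 0.69 × 650.2 = 448.6 N.
Since |835| > 448.6 N, static friction cannot hold it; the toolbox slides down the incline and kinetic friction applies: f = μ_k N = 0.6 × 650.2 = 390 N.

f ≈ 390 N (up the incline)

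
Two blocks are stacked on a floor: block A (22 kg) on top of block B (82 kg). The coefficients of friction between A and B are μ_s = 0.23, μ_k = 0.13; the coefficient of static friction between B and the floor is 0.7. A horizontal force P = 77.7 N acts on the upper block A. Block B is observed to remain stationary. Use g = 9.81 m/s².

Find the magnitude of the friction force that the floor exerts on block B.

f ≈ 28.1 N

Between the blocks, N₁ = m_A g = 215.8 N.
Maximum static friction on A from B: μ_s N₁ = 0.23×215.8 = 49.64 N.
Since P = 77.7 N > 49.64 N, A slides on B; the A–B friction is kinetic: f₁ = μ_k N₁ = 0.13×215.8 = 28.1 N.
B experiences an equal 28.1 N forward from A (third law). B is in equilibrium, so the floor supplies f₂ = 28.1 N of static friction (limit μ_s(m_A+m_B)g = 714.2 N, not exceeded).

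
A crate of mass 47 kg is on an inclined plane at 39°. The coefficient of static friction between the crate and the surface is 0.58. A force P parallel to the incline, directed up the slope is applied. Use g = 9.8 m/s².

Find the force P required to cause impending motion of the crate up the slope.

At impending motion up the slope, friction acts down-slope at its limit: f = μ_s N.
P is parallel to the surface, so N = m g cos θ = 358 N.
Along the incline: P = m g sin θ + μ_s N = 290 + 0.58×358 = 497 N.

P ≈ 497 N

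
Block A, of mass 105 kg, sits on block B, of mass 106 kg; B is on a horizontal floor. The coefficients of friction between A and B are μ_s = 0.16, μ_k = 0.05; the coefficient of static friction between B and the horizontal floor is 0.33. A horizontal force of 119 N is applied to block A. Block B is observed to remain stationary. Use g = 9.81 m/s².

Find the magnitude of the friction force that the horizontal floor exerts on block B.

Between the blocks, N₁ = m_A g = 1030 N.
Maximum static friction on A from B: μ_s N₁ = 0.16×1030 = 164.8 N.
P = 119 N is within that limit, so A and B move together (both at rest); the A–B friction is simply f₁ = P = 119 N.
B experiences an equal 119 N forward from A (third law). B is in equilibrium, so the floor supplies f₂ = 119 N of static friction (limit μ_s(m_A+m_B)g = 683.1 N, not exceeded).

f ≈ 119 N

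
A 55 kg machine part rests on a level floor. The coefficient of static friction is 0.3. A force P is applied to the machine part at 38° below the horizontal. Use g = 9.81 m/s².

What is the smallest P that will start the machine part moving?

P ≈ 268 N

N = m g + P sin α (the push presses the machine part into the level floor).
At impending slip, P cos α = μ_s N = μ_s (m g + P sin α).
Solving: P (cos α − μ_s sin α) = μ_s m g → P = 0.3×540/(cos 38° − 0.3 sin 38°) = 162/0.6033 = 268 N.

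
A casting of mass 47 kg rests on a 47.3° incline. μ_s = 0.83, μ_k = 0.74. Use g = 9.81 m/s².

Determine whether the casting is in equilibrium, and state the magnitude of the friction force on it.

N = m g cos θ = 313 N.
Down-slope weight component: m g sin θ = 339 N.
μ_s N = 260 N.
339 > 260 N, so it slides; kinetic friction f = μ_k N = 0.74×313 = 231 N.

f ≈ 231 N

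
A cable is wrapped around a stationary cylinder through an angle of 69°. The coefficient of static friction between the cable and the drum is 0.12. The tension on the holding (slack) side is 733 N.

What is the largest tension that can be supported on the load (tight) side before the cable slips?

T_max ≈ 847 N

At impending slip the capstan equation gives T₂/T₁ = e^{μβ} with β in radians.
β = 69° × π/180 = 1.204 rad.
e^{μβ} = e^{0.12×1.204} = 1.155.
T₂ = T₁ · e^{μβ} = 733 × 1.155 = 847 N.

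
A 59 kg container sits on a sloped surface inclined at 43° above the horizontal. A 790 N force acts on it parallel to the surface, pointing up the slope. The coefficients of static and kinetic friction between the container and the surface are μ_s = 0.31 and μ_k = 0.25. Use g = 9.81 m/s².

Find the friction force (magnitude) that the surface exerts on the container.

The normal reaction is N = m g cos θ = 423.3 N.
Parallel to the incline, ΣF = 0 gives f = m g sin θ − P = 394.7 − 790 = -395.3 N (up-slope positive).
Static friction can supply at most μ_s N = 131.2 N.
Since |-395.3| > 131.2 N, static friction cannot hold it; the container slides up the incline and kinetic friction applies: f = μ_k N = 0.25 × 423.3 = 106 N.

f ≈ 106 N (down the incline)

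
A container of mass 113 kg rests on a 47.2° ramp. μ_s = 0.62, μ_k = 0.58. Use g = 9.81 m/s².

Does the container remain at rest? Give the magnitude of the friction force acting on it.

f ≈ 437 N

N = m g cos θ = 753 N.
Down-slope weight component: m g sin θ = 813 N.
μ_s N = 467 N.
813 > 467 N, so it slides; kinetic friction f = μ_k N = 0.58×753 = 437 N.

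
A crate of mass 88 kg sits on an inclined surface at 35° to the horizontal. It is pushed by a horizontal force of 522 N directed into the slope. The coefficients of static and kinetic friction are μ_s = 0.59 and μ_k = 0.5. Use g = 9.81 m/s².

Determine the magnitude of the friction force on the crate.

f ≈ 67.6 N (up the incline)

The horizontal push has a component P sin θ into the surface, so N = m g cos θ + P sin θ = 707.2 + 299.4 = 1007 N.
Along the incline, the net driving force (taking up-slope positive) is P cos θ − m g sin θ = 427.6 − 495.2 = -67.56 N, so equilibrium requires friction f = 67.56 N (up-slope).
The limit of static friction is μ_s N = 593.9 N.
|f_req| = 67.56 ≤ 593.9 N → the crate is in equilibrium; friction equals the required value.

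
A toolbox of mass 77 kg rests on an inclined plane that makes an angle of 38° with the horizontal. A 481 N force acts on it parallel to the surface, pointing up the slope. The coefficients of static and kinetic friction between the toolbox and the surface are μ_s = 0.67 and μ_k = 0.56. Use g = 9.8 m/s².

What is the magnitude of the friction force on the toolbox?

f ≈ 16.4 N (down the incline)

Perpendicular to the surface, N = m g cos θ = 77·9.8·cos 38° = 594.6 N.
For equilibrium along the incline the friction force must supply f = m g sin θ − P = 464.6 − 481 = -16.42 N (positive meaning up-slope).
The static-friction ceiling is μ_s N = 0.67 × 594.6 = 398.4 N.
Since |-16.42| ≤ 398.4 N, static friction is sufficient; f equals the required value, not μ_s N.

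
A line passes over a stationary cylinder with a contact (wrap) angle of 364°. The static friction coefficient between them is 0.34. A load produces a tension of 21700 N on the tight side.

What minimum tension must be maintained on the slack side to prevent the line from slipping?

T_min ≈ 2500 N

Capstan equation at impending slip: T_tight/T_slack = e^{μβ}.
β = 364° = 6.353 rad; e^{μβ} = e^{0.34×6.353} = 8.671.
T_slack = T_tight / e^{μβ} = 21700 / 8.671 = 2500 N.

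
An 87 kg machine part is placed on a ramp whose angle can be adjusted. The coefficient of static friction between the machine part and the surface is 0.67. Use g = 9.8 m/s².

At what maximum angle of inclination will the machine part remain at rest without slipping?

At the slip threshold, m g sin θ = μ_s · m g cos θ, so tan θ = μ_s.
θ_max = arctan(0.67) = 33.8°.

θ_max ≈ 33.8°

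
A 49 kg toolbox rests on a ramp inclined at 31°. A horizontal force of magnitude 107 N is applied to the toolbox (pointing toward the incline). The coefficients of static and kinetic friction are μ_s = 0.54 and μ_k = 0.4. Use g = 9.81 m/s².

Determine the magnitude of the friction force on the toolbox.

f ≈ 156 N (up the incline)

Normal direction: N = m g cos θ + P sin θ = 467.1 N.
Along the incline, the net driving force (taking up-slope positive) is P cos θ − m g sin θ = 91.72 − 247.6 = -155.9 N, so equilibrium requires friction f = 155.9 N (up-slope).
Maximum static friction: μ_s N = 0.54 × 467.1 = 252.3 N.
|f_req| = 155.9 ≤ 252.3 N → the toolbox is in equilibrium; friction equals the required value.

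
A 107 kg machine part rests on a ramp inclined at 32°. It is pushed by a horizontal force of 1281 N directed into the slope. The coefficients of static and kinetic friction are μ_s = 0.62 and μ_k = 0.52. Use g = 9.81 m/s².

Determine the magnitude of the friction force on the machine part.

f ≈ 530 N (down the incline)

The horizontal push has a component P sin θ into the surface, so N = m g cos θ + P sin θ = 890.2 + 678.8 = 1569 N.
Parallel to the incline: P cos θ − m g sin θ = 1086 − 556.2 = 530.1 N; the friction needed to balance this is 530.1 N acting down the slope.
The limit of static friction is μ_s N = 972.8 N.
|f_req| = 530.1 ≤ 972.8 N → the machine part is in equilibrium; friction equals the required value.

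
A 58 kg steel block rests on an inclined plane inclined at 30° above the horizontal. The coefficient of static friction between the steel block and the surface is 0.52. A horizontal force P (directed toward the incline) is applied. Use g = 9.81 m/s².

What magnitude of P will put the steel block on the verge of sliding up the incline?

At impending motion up the slope, friction acts down-slope at its limit: f = μ_s N.
Perpendicular to the incline: N = m g cos θ + P sin θ.
Along the incline: P cos θ = m g sin θ + μ_s N = m g sin θ + μ_s (m g cos θ + P sin θ).
Solving, P (cos θ − μ_s sin θ) = m g (sin θ + μ_s cos θ), so P = 58×9.81×(sin 30° + 0.52 cos 30°)/(cos 30° − 0.52 sin 30°) = 569×0.9503/0.606 = 892 N.

P ≈ 892 N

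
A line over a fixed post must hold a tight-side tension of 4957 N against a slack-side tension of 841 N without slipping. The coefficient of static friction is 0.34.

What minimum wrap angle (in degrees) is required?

T₂/T₁ = e^{μβ} → β = ln(T₂/T₁)/μ.
β = ln(4957/841)/0.34 = 1.774/0.34 = 5.218 rad.
In degrees: β = 5.218 × 180/π = 299°.

β_min ≈ 299°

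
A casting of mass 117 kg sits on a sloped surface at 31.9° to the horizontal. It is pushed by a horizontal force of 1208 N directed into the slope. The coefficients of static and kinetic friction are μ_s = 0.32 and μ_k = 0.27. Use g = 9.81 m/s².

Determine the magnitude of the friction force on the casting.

Normal direction: N = m g cos θ + P sin θ = 1613 N.
Parallel to the incline: P cos θ − m g sin θ = 1026 − 606.5 = 419 N; the friction needed to balance this is 419 N acting down the slope.
Maximum static friction: μ_s N = 0.32 × 1613 = 516.1 N.
Since 419 N is within the 516.1 N limit, the casting stays put and friction is exactly 419 N.

f ≈ 419 N (down the incline)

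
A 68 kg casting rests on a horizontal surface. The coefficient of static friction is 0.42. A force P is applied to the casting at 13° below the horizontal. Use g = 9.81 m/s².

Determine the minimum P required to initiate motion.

P ≈ 318 N

N = m g + P sin α (the push presses the casting into the horizontal surface).
At impending slip, P cos α = μ_s N = μ_s (m g + P sin α).
Solving: P (cos α − μ_s sin α) = μ_s m g → P = 0.42×667/(cos 13° − 0.42 sin 13°) = 280/0.8799 = 318 N.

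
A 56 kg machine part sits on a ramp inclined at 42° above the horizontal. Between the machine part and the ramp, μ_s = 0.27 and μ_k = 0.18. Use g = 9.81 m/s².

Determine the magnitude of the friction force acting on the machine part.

Perpendicular to the surface, N = m g cos θ = 56·9.81·cos 42° = 408.3 N.
For equilibrium along the incline, friction must balance the weight component: f = m g sin θ = 367.6 N up the slope.
The static-friction ceiling is μ_s N = 0.27 × 408.3 = 110.2 N.
Since |367.6| > 110.2 N, static friction cannot hold it; the machine part slides down the incline and kinetic friction applies: f = μ_k N = 0.18 × 408.3 = 73.5 N.

f ≈ 73.5 N (up the incline)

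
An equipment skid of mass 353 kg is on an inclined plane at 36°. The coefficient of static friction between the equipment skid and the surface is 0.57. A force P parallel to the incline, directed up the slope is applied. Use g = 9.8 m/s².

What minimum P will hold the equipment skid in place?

The equipment skid tends to slide down (tan θ > μ_s), so at the point of impending slip friction acts up-slope at its limit: f = μ_s N.
P is parallel to the surface, so N = m g cos θ = 2800 N.
Along the incline: P + μ_s N = m g sin θ, so P = 2030 − 0.57×2800 = 438 N.

P_min ≈ 438 N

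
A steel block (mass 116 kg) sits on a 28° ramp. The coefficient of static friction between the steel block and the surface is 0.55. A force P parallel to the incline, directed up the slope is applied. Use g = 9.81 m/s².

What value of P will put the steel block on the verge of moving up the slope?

At impending motion up the slope, friction acts down-slope at its limit: f = μ_s N.
P is parallel to the surface, so N = m g cos θ = 1000 N.
Along the incline: P = m g sin θ + μ_s N = 534 + 0.55×1000 = 1090 N.

P ≈ 1090 N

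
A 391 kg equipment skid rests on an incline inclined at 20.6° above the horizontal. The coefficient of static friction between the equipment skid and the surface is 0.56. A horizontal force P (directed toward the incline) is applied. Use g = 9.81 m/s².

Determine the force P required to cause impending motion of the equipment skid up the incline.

P ≈ 4550 N

At impending motion up the slope, friction acts down-slope at its limit: f = μ_s N.
Perpendicular to the incline: N = m g cos θ + P sin θ.
Along the incline: P cos θ = m g sin θ + μ_s N = m g sin θ + μ_s (m g cos θ + P sin θ).
Solving, P (cos θ − μ_s sin θ) = m g (sin θ + μ_s cos θ), so P = 391×9.81×(sin 20.6° + 0.56 cos 20.6°)/(cos 20.6° − 0.56 sin 20.6°) = 3840×0.876/0.739 = 4550 N.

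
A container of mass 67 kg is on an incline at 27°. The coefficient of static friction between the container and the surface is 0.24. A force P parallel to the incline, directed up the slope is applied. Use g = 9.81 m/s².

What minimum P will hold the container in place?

P_min ≈ 158 N

The container tends to slide down (tan θ > μ_s), so at the point of impending slip friction acts up-slope at its limit: f = μ_s N.
P is parallel to the surface, so N = m g cos θ = 586 N.
Along the incline: P + μ_s N = m g sin θ, so P = 298 − 0.24×586 = 158 N.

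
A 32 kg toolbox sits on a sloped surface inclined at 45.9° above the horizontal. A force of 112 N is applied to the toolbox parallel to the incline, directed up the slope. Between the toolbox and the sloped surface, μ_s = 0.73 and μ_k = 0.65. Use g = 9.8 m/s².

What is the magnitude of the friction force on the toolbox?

f ≈ 113 N (up the incline)

The normal reaction is N = m g cos θ = 218.2 N.
For equilibrium along the incline the friction force must supply f = m g sin θ − P = 225.2 − 112 = 113.2 N (positive meaning up-slope).
Static friction can supply at most μ_s N = 159.3 N.
Since |113.2| ≤ 159.3 N, no slip — friction simply equals what equilibrium demands.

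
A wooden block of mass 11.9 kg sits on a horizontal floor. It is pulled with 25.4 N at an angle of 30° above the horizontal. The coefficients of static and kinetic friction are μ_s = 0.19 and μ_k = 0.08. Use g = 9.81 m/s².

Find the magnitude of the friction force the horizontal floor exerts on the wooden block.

Vertical equilibrium gives N = m g − P sin α = 104 N.
The horizontal driving force is P cos α = 22 N, so equilibrium needs friction f = 22 N.
μ_s N = 0.19 × 104 = 19.77 N.
22 > 19.77 N → the wooden block slides; f = μ_k N = 0.08×104 = 8.32 N.

f ≈ 8.32 N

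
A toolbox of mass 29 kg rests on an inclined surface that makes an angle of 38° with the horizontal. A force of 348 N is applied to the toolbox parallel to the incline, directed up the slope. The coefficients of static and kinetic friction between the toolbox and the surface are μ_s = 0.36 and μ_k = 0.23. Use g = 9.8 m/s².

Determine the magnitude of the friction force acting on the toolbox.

Perpendicular to the surface, N = m g cos θ = 29·9.8·cos 38° = 224 N.
For equilibrium along the incline the friction force must supply f = m g sin θ − P = 175 − 348 = -173 N (positive meaning up-slope).
The static-friction ceiling is μ_s N = 0.36 × 224 = 80.62 N.
|-173| exceeds 80.62 N, so the toolbox slips up-slope; friction is kinetic, f = μ_k N = 0.23×224 = 51.5 N.

f ≈ 51.5 N (down the incline)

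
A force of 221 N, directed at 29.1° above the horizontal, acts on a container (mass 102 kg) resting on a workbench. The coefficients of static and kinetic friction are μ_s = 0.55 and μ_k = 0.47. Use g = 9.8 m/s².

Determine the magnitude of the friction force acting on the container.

N = m g − P sin α = 999.6 − 221×sin 29.1° = 892.1 N.
The horizontal driving force is P cos α = 193.1 N, so equilibrium needs friction f = 193.1 N.
μ_s N = 0.55 × 892.1 = 490.7 N.
193.1 ≤ 490.7 N → static; friction equals the required 193 N.

f ≈ 193 N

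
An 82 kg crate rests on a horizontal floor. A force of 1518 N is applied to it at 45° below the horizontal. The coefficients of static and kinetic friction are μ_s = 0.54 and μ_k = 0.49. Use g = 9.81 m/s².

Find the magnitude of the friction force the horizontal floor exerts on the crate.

f ≈ 920 N

Vertical equilibrium gives N = m g + P sin α = 1878 N.
Horizontally, friction must balance P cos α = 1073 N.
The static-friction limit is μ_s N = 1014 N.
The required friction exceeds μ_s N, so the crate moves and f = μ_k N = 920 N.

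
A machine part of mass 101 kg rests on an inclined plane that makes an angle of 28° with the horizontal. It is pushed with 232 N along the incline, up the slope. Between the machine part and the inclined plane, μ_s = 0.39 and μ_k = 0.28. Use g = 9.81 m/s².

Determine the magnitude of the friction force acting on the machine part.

f ≈ 233 N (up the incline)

Perpendicular to the surface, N = m g cos θ = 101·9.81·cos 28° = 874.8 N.
The friction needed for equilibrium is m g sin θ − P = 465.2 − 232 = 233.2 N, measured positive up-slope.
Static friction can supply at most μ_s N = 341.2 N.
Since |233.2| ≤ 341.2 N, the machine part remains in static equilibrium and friction takes exactly the required value.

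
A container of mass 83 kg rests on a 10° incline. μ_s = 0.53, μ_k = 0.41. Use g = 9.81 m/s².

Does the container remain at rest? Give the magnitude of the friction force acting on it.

N = m g cos θ = 802 N.
Down-slope weight component: m g sin θ = 141 N.
μ_s N = 425 N.
141 ≤ 425 N, so it stays put; friction = 141 N.

f ≈ 141 N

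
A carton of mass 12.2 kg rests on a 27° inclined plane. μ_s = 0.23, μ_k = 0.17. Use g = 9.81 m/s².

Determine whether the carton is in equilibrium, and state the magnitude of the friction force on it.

f ≈ 18.1 N

N = m g cos θ = 107 N.
Down-slope weight component: m g sin θ = 54.3 N.
μ_s N = 24.5 N.
54.3 > 24.5 N, so it slides; kinetic friction f = μ_k N = 0.17×107 = 18.1 N.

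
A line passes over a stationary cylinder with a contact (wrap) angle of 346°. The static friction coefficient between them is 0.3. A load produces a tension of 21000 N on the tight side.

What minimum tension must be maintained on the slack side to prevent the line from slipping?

Capstan equation at impending slip: T_tight/T_slack = e^{μβ}.
β = 346° = 6.039 rad; e^{μβ} = e^{0.3×6.039} = 6.121.
T_slack = T_tight / e^{μβ} = 21000 / 6.121 = 3430 N.

T_min ≈ 3430 N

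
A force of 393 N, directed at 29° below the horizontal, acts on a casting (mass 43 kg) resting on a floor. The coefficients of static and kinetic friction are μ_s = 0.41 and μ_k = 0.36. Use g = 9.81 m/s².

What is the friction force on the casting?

Vertical equilibrium gives N = m g + P sin α = 612.4 N.
Horizontally, friction must balance P cos α = 343.7 N.
The static-friction limit is μ_s N = 251.1 N.
The required friction exceeds μ_s N, so the casting moves and f = μ_k N = 220 N.

f ≈ 220 N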